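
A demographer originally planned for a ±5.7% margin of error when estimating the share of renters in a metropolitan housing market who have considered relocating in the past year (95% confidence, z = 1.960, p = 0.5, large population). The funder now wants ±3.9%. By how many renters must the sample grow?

At ±5.7%: n = 1.960² × 0.2500 / 0.057² ≈ 295.60 → 296.
At ±3.9%: n = 1.960² × 0.2500 / 0.039² ≈ 631.43 → 632.
Additional respondents: 632 − 296 = 336.

336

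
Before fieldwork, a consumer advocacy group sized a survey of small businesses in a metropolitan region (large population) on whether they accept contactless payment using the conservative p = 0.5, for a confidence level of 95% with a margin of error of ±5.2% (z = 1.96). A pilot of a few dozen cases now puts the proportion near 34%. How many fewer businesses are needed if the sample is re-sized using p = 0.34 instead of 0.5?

Conservative (p = 0.5): n = 1.96² × 0.25 / 0.052² ≈ 355.18 → 356.
Using p = 0.34: p(1−p) = 0.2244, so n = 1.96² × 0.2244 / 0.052² ≈ 318.81 → 319.
Reduction: 356 − 319 = 37.

37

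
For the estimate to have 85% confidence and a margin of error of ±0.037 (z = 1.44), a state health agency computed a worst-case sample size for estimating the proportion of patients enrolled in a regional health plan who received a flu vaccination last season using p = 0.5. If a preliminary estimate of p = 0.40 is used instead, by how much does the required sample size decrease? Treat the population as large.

15

Conservative (p = 0.5): n = 1.44² × 0.25 / 0.037² ≈ 378.67 → 379.
Using p = 0.40: p(1−p) = 0.2400, so n = 1.44² × 0.2400 / 0.037² ≈ 363.52 → 364.
Reduction: 379 − 364 = 15.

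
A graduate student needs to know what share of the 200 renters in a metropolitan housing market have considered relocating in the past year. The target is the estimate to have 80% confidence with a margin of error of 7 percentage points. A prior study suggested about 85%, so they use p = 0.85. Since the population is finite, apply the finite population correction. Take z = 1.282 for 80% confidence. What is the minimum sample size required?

Unadjusted: n₀ = 1.282² × 0.85 × 0.15 / 0.070² ≈ 42.77, so n₀ = 43.
Finite population correction with N = 200: n = n₀ / (1 + (n₀−1)/N) = 43 / (1 + 42/200) = 43 / 1.2100 ≈ 35.54.
Rounding up, n = 36.

36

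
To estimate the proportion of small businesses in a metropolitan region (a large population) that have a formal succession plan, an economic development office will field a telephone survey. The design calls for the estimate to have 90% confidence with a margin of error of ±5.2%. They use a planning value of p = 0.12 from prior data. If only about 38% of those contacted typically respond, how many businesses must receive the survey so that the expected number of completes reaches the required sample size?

279

For 90% confidence, z = 1.645.
Completed interviews needed: n₀ = 1.645² × 0.1056 / 0.052² ≈ 105.68 → 106.
At a 38% response rate, contacts needed = 106 / 0.38 ≈ 278.95 → 279.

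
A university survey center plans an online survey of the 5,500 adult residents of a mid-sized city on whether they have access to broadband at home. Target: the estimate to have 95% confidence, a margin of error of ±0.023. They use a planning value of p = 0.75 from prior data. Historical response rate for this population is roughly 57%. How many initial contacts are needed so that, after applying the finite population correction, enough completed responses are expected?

For 95% confidence, z = 1.960.
Completed interviews needed (unadjusted): n₀ = 1.960² × 0.1875 / 0.023² ≈ 1361.63 → 1362.
FPC for N = 5,500: n = 1362 / (1 + 1361/5500) = 1362 / 1.2475 ≈ 1091.82 → 1092.
At a 57% response rate, contacts needed = 1092 / 0.57 ≈ 1915.79 → 1916.

1916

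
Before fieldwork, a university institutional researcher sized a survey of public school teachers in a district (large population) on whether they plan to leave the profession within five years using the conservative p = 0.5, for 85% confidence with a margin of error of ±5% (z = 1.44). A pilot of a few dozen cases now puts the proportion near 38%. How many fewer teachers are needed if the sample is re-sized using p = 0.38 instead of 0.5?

Conservative (p = 0.5): n = 1.44² × 0.25 / 0.050² ≈ 207.36 → 208.
Using p = 0.38: p(1−p) = 0.2356, so n = 1.44² × 0.2356 / 0.050² ≈ 195.42 → 196.
Reduction: 208 − 196 = 12.

12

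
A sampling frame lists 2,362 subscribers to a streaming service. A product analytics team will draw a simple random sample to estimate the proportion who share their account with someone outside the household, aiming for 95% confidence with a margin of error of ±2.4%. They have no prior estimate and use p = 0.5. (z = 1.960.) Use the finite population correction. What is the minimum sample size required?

Unadjusted: n₀ = 1.960² × 0.50 × 0.50 / 0.024² ≈ 1667.36, so n₀ = 1668.
Finite population correction with N = 2,362: n = n₀ / (1 + (n₀−1)/N) = 1668 / (1 + 1667/2362) = 1668 / 1.7058 ≈ 977.86.
Rounding up, n = 978.

978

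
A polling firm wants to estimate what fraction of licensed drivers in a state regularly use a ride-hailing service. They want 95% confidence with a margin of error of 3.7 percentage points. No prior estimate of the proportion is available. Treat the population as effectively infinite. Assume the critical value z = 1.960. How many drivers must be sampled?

With no prior estimate, use p = 0.5, giving p(1−p) = 0.25.
n = z²·p(1−p)/E² = 1.960² × 0.2500 / 0.037² = 3.8416 × 0.2500 / 0.001369 ≈ 701.53.
Rounding up gives n = 702.

702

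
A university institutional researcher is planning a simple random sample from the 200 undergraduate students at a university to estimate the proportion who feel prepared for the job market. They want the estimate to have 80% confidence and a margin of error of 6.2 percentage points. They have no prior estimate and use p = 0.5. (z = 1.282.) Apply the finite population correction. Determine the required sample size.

Unadjusted: n₀ = 1.282² × 0.50 × 0.50 / 0.062² ≈ 106.89, so n₀ = 107.
Finite population correction with N = 200: n = n₀ / (1 + (n₀−1)/N) = 107 / (1 + 106/200) = 107 / 1.5300 ≈ 69.93.
Rounding up, n = 70.

70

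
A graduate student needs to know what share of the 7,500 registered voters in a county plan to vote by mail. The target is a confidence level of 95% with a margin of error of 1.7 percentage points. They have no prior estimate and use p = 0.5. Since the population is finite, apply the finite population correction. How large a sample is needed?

For 95% confidence, z = 1.96.
Unadjusted: n₀ = 1.96² × 0.50 × 0.50 / 0.017² ≈ 3323.18, so n₀ = 3324.
Finite population correction with N = 7,500: n = n₀ / (1 + (n₀−1)/N) = 3324 / (1 + 3323/7500) = 3324 / 1.4431 ≈ 2303.43.
Rounding up, n = 2304.

2304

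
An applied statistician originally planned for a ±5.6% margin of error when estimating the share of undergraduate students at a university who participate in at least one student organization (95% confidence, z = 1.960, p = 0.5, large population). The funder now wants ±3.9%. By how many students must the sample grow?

325

At ±5.6%: n = 1.960² × 0.2500 / 0.056² ≈ 306.25 → 307.
At ±3.9%: n = 1.960² × 0.2500 / 0.039² ≈ 631.43 → 632.
Additional respondents: 632 − 307 = 325.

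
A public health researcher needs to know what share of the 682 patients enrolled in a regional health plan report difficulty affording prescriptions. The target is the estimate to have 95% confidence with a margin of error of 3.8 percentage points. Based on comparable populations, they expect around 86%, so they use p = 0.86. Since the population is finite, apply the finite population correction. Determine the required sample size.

For 95% confidence, z = 1.960.
Unadjusted: n₀ = 1.960² × 0.86 × 0.14 / 0.038² ≈ 320.31, so n₀ = 321.
Finite population correction with N = 682: n = n₀ / (1 + (n₀−1)/N) = 321 / (1 + 320/682) = 321 / 1.4692 ≈ 218.49.
Rounding up, n = 219.

219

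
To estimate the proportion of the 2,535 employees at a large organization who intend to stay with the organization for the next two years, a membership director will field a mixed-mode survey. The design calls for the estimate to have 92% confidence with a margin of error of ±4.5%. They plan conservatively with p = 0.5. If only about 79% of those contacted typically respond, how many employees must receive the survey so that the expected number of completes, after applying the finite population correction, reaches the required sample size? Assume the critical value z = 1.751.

Completed interviews needed (unadjusted): n₀ = 1.751² × 0.2500 / 0.045² ≈ 378.52 → 379.
FPC for N = 2,535: n = 379 / (1 + 378/2535) = 379 / 1.1491 ≈ 329.82 → 330.
At a 79% response rate, contacts needed = 330 / 0.79 ≈ 417.72 → 418.

418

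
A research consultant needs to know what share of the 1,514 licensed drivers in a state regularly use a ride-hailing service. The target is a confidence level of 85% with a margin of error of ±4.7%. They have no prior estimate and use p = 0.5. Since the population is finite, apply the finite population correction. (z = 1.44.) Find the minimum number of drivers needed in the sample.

204

Unadjusted: n₀ = 1.44² × 0.50 × 0.50 / 0.047² ≈ 234.68, so n₀ = 235.
Finite population correction with N = 1,514: n = n₀ / (1 + (n₀−1)/N) = 235 / (1 + 234/1514) = 235 / 1.1546 ≈ 203.54.
Rounding up, n = 204.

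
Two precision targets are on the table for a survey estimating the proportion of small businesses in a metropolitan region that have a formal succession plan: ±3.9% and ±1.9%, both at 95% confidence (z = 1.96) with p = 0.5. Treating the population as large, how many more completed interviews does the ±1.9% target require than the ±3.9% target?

At ±3.9%: n = 1.96² × 0.2500 / 0.039² ≈ 631.43 → 632.
At ±1.9%: n = 1.96² × 0.2500 / 0.019² ≈ 2660.39 → 2661.
Additional respondents: 2661 − 632 = 2029.

2029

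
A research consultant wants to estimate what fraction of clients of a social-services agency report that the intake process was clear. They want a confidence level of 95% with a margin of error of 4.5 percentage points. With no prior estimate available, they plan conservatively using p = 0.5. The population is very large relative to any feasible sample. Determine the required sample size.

For 95% confidence, z = 1.96.
With p = 0.5, p(1−p) = 0.25.
n = z²·p(1−p)/E² = 1.96² × 0.2500 / 0.045² = 3.8416 × 0.2500 / 0.002025 ≈ 474.27.
Rounding up gives n = 475.

475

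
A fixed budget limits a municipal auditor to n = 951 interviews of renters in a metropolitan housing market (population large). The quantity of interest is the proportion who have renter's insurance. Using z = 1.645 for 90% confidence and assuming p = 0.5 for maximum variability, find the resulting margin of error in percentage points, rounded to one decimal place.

SE(p̂) = √[p(1−p)/n] = √[0.2500/951] = 0.01621.
E = z × SE = 1.645 × 0.01621 = 0.02667, or 2.7 percentage points.

2.7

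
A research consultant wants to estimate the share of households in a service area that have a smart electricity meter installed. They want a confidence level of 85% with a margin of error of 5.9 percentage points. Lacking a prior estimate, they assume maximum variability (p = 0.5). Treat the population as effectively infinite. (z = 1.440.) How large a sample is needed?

149

With p = 0.5, p(1−p) = 0.25.
n = z²·p(1−p)/E² = 1.440² × 0.2500 / 0.059² = 2.0736 × 0.2500 / 0.003481 ≈ 148.92.
Rounding up gives n = 149.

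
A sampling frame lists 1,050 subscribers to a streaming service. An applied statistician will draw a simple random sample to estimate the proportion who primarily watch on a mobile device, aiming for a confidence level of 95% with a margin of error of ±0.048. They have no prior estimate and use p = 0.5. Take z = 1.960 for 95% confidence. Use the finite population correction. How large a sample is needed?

299

Unadjusted: n₀ = 1.960² × 0.50 × 0.50 / 0.048² ≈ 416.84, so n₀ = 417.
Finite population correction with N = 1,050: n = n₀ / (1 + (n₀−1)/N) = 417 / (1 + 416/1050) = 417 / 1.3962 ≈ 298.67.
Rounding up, n = 299.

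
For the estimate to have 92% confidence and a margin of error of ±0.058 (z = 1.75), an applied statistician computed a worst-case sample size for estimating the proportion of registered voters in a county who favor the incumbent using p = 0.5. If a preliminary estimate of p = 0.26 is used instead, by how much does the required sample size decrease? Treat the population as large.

52

Conservative (p = 0.5): n = 1.75² × 0.25 / 0.058² ≈ 227.59 → 228.
Using p = 0.26: p(1−p) = 0.1924, so n = 1.75² × 0.1924 / 0.058² ≈ 175.16 → 176.
Reduction: 228 − 176 = 52.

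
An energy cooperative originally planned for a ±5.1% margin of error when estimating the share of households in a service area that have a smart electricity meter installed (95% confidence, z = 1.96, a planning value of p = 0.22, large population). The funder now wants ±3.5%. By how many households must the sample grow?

285

At ±5.1%: n = 1.96² × 0.1716 / 0.051² ≈ 253.45 → 254.
At ±3.5%: n = 1.96² × 0.1716 / 0.035² ≈ 538.14 → 539.
Additional respondents: 539 − 254 = 285.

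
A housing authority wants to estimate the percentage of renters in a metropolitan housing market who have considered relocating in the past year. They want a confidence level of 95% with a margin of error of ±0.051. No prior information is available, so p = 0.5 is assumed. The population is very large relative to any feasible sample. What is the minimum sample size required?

For 95% confidence, z = 1.960.
With p = 0.5, p(1−p) = 0.25.
n = z²·p(1−p)/E² = 1.960² × 0.2500 / 0.051² = 3.8416 × 0.2500 / 0.002601 ≈ 369.24.
Rounding up gives n = 370.

370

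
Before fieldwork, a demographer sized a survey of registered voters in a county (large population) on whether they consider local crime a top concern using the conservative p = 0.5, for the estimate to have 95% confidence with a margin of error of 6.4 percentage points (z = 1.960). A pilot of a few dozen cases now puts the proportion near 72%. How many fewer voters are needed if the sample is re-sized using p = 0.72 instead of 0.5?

45

Conservative (p = 0.5): n = 1.960² × 0.25 / 0.064² ≈ 234.47 → 235.
Using p = 0.72: p(1−p) = 0.2016, so n = 1.960² × 0.2016 / 0.064² ≈ 189.08 → 190.
Reduction: 235 − 190 = 45.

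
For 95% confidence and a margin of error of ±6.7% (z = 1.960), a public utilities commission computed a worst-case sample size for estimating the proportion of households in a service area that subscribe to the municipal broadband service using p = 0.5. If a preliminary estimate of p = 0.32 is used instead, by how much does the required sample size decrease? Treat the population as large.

27

Conservative (p = 0.5): n = 1.960² × 0.25 / 0.067² ≈ 213.95 → 214.
Using p = 0.32: p(1−p) = 0.2176, so n = 1.960² × 0.2176 / 0.067² ≈ 186.22 → 187.
Reduction: 214 − 187 = 27.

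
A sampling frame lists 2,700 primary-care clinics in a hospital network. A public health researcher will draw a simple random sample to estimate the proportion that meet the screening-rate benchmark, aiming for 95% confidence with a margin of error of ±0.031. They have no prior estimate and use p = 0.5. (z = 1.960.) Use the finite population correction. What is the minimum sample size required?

Unadjusted: n₀ = 1.960² × 0.50 × 0.50 / 0.031² ≈ 999.38, so n₀ = 1000.
Finite population correction with N = 2,700: n = n₀ / (1 + (n₀−1)/N) = 1000 / (1 + 999/2700) = 1000 / 1.3700 ≈ 729.93.
Rounding up, n = 730.

730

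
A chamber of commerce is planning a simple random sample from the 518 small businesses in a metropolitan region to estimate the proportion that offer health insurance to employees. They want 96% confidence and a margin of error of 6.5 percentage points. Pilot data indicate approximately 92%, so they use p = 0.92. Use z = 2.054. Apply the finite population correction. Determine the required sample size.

65

Unadjusted: n₀ = 2.054² × 0.92 × 0.08 / 0.065² ≈ 73.49, so n₀ = 74.
Finite population correction with N = 518: n = n₀ / (1 + (n₀−1)/N) = 74 / (1 + 73/518) = 74 / 1.1409 ≈ 64.86.
Rounding up, n = 65.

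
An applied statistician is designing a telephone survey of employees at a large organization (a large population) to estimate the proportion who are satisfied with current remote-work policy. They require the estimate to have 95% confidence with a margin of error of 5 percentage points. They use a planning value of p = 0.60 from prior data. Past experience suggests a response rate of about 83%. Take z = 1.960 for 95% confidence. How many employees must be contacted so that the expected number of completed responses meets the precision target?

445

Completed interviews needed: n₀ = 1.960² × 0.2400 / 0.050² ≈ 368.79 → 369.
At an 83% response rate, contacts needed = 369 / 0.83 ≈ 444.58 → 445.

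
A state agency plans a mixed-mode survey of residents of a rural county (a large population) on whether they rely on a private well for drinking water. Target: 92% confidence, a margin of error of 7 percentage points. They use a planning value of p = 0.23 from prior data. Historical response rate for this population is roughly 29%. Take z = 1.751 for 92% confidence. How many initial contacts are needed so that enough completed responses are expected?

Completed interviews needed: n₀ = 1.751² × 0.1771 / 0.070² ≈ 110.81 → 111.
At a 29% response rate, contacts needed = 111 / 0.29 ≈ 382.76 → 383.

383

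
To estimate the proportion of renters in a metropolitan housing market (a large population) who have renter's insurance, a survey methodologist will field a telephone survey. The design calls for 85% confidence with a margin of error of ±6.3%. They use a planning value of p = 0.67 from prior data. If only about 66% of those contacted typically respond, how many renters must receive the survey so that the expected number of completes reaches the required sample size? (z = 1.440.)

Completed interviews needed: n₀ = 1.440² × 0.2211 / 0.063² ≈ 115.51 → 116.
At a 66% response rate, contacts needed = 116 / 0.66 ≈ 175.76 → 176.

176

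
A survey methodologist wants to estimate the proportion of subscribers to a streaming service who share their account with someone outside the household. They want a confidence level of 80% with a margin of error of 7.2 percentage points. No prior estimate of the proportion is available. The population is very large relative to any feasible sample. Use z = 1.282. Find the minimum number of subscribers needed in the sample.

With no prior estimate, use p = 0.5, giving p(1−p) = 0.25.
n = z²·p(1−p)/E² = 1.282² × 0.2500 / 0.072² = 1.6435 × 0.2500 / 0.005184 ≈ 79.26.
Rounding up gives n = 80.

80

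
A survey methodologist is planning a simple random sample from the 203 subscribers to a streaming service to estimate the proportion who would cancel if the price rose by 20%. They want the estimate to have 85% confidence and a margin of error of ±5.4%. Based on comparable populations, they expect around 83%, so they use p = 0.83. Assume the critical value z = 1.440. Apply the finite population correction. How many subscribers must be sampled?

Unadjusted: n₀ = 1.440² × 0.83 × 0.17 / 0.054² ≈ 100.34, so n₀ = 101.
Finite population correction with N = 203: n = n₀ / (1 + (n₀−1)/N) = 101 / (1 + 100/203) = 101 / 1.4926 ≈ 67.67.
Rounding up, n = 68.

68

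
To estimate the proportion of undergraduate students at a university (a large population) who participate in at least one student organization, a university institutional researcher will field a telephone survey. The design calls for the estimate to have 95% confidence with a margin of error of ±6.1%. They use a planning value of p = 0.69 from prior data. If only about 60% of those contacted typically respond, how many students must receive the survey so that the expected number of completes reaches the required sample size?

369

For 95% confidence, z = 1.96.
Completed interviews needed: n₀ = 1.96² × 0.2139 / 0.061² ≈ 220.83 → 221.
At a 60% response rate, contacts needed = 221 / 0.60 ≈ 368.33 → 369.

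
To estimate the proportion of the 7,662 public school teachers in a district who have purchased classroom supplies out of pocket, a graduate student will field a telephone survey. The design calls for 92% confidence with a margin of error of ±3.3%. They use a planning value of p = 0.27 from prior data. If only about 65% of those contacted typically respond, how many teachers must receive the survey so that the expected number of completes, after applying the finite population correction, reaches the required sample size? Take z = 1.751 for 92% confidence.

797

Completed interviews needed (unadjusted): n₀ = 1.751² × 0.1971 / 0.033² ≈ 554.92 → 555.
FPC for N = 7,662: n = 555 / (1 + 554/7662) = 555 / 1.0723 ≈ 517.58 → 518.
At a 65% response rate, contacts needed = 518 / 0.65 ≈ 796.92 → 797.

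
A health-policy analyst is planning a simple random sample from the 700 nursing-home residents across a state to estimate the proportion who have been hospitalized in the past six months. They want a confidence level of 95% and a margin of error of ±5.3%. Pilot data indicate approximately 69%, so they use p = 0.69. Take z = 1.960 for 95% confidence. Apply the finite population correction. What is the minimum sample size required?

207

Unadjusted: n₀ = 1.960² × 0.69 × 0.31 / 0.053² ≈ 292.53, so n₀ = 293.
Finite population correction with N = 700: n = n₀ / (1 + (n₀−1)/N) = 293 / (1 + 292/700) = 293 / 1.4171 ≈ 206.75.
Rounding up, n = 207.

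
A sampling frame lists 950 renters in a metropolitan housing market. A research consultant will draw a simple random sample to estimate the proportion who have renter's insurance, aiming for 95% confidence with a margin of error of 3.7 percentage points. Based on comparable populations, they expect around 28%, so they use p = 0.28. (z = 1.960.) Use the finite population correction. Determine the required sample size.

355

Unadjusted: n₀ = 1.960² × 0.28 × 0.72 / 0.037² ≈ 565.72, so n₀ = 566.
Finite population correction with N = 950: n = n₀ / (1 + (n₀−1)/N) = 566 / (1 + 565/950) = 566 / 1.5947 ≈ 354.92.
Rounding up, n = 355.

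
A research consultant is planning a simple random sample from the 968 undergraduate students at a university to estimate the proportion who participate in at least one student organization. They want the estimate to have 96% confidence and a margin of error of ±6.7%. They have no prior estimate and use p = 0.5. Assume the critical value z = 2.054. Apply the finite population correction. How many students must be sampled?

Unadjusted: n₀ = 2.054² × 0.50 × 0.50 / 0.067² ≈ 234.96, so n₀ = 235.
Finite population correction with N = 968: n = n₀ / (1 + (n₀−1)/N) = 235 / (1 + 234/968) = 235 / 1.2417 ≈ 189.25.
Rounding up, n = 190.

190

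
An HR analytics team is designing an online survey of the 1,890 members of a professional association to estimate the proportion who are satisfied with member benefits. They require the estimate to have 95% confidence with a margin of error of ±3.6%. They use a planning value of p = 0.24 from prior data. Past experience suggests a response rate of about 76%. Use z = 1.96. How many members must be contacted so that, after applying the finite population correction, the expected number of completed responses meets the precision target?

554

Completed interviews needed (unadjusted): n₀ = 1.96² × 0.1824 / 0.036² ≈ 540.67 → 541.
FPC for N = 1,890: n = 541 / (1 + 540/1890) = 541 / 1.2857 ≈ 420.78 → 421.
At a 76% response rate, contacts needed = 421 / 0.76 ≈ 553.95 → 554.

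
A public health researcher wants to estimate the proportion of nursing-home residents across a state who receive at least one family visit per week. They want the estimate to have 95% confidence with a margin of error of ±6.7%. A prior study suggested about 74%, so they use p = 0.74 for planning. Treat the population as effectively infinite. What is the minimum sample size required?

For 95% confidence, z = 1.96.
With p = 0.74, p(1−p) = 0.1924.
n = z²·p(1−p)/E² = 1.96² × 0.1924 / 0.067² = 3.8416 × 0.1924 / 0.004489 ≈ 164.65.
Rounding up gives n = 165.

165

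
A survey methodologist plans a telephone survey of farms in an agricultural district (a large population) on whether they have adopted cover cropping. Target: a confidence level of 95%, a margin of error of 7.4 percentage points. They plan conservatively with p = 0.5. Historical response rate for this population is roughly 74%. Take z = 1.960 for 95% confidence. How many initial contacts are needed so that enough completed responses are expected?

238

Completed interviews needed: n₀ = 1.960² × 0.2500 / 0.074² ≈ 175.38 → 176.
At a 74% response rate, contacts needed = 176 / 0.74 ≈ 237.84 → 238.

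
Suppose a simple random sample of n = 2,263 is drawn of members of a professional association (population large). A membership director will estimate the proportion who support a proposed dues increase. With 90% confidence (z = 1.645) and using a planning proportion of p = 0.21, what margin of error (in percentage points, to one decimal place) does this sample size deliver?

1.4

SE(p̂) = √[p(1−p)/n] = √[0.1659/2263] = 0.00856.
E = z × SE = 1.645 × 0.00856 = 0.01408, or 1.4 percentage points.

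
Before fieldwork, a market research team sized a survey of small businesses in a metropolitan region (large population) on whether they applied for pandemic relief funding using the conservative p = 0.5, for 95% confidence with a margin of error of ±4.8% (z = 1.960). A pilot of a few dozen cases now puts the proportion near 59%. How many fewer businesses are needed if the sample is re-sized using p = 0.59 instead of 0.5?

Conservative (p = 0.5): n = 1.960² × 0.25 / 0.048² ≈ 416.84 → 417.
Using p = 0.59: p(1−p) = 0.2419, so n = 1.960² × 0.2419 / 0.048² ≈ 403.33 → 404.
Reduction: 417 − 404 = 13.

13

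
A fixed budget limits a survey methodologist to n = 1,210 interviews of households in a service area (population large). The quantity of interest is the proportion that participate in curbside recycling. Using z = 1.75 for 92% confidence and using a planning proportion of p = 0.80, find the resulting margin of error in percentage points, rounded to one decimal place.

SE(p̂) = √[p(1−p)/n] = √[0.1600/1210] = 0.01150.
E = z × SE = 1.75 × 0.01150 = 0.02012, or 2.0 percentage points.

2.0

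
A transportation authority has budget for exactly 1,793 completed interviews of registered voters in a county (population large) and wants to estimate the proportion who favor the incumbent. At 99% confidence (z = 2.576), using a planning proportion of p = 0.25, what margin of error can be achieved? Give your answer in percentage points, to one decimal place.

2.6

SE(p̂) = √[p(1−p)/n] = √[0.1875/1793] = 0.01023.
E = z × SE = 2.576 × 0.01023 = 0.02634, or 2.6 percentage points.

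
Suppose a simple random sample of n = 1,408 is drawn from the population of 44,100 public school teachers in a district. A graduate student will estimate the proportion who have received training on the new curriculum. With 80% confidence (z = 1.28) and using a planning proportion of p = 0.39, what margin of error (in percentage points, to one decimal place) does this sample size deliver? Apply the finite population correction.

1.6

Finite-population factor: (N−n)/(N−1) = (44100−1408)/(44100−1) = 0.9681.
SE(p̂) = √[p(1−p)/n · (N−n)/(N−1)] = √[0.2379/1408 × 0.9681] = 0.01279.
E = z × SE = 1.28 × 0.01279 = 0.01637 ≈ 1.6 percentage points.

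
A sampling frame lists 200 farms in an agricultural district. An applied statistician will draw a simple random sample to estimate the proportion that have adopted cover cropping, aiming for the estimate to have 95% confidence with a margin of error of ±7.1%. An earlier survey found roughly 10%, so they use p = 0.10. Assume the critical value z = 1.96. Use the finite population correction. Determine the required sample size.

52

Unadjusted: n₀ = 1.96² × 0.10 × 0.90 / 0.071² ≈ 68.59, so n₀ = 69.
Finite population correction with N = 200: n = n₀ / (1 + (n₀−1)/N) = 69 / (1 + 68/200) = 69 / 1.3400 ≈ 51.49.
Rounding up, n = 52.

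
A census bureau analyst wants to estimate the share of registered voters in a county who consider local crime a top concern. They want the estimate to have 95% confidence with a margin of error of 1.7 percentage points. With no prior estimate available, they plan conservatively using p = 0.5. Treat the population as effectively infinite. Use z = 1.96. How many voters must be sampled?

3324

With p = 0.5, p(1−p) = 0.25.
n = z²·p(1−p)/E² = 1.96² × 0.2500 / 0.017² = 3.8416 × 0.2500 / 0.000289 ≈ 3323.18.
Rounding up gives n = 3324.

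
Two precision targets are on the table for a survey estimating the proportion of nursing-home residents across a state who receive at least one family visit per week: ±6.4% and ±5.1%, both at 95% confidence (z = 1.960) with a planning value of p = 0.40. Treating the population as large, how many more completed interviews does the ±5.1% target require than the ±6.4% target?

At ±6.4%: n = 1.960² × 0.2400 / 0.064² ≈ 225.09 → 226.
At ±5.1%: n = 1.960² × 0.2400 / 0.051² ≈ 354.47 → 355.
Additional respondents: 355 − 226 = 129.

129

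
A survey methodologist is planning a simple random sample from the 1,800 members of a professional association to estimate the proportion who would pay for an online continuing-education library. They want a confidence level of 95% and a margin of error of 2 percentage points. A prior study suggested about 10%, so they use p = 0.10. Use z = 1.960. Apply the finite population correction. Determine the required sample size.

585

Unadjusted: n₀ = 1.960² × 0.10 × 0.90 / 0.020² ≈ 864.36, so n₀ = 865.
Finite population correction with N = 1,800: n = n₀ / (1 + (n₀−1)/N) = 865 / (1 + 864/1800) = 865 / 1.4800 ≈ 584.46.
Rounding up, n = 585.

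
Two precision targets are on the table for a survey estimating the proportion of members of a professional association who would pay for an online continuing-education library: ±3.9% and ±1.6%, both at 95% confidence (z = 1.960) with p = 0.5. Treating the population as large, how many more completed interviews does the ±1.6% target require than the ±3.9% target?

At ±3.9%: n = 1.960² × 0.2500 / 0.039² ≈ 631.43 → 632.
At ±1.6%: n = 1.960² × 0.2500 / 0.016² ≈ 3751.56 → 3752.
Additional respondents: 3752 − 632 = 3120.

3120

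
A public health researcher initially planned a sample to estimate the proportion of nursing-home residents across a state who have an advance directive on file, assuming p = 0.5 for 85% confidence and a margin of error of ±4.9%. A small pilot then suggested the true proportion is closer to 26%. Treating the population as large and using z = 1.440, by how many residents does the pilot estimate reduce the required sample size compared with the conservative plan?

Conservative (p = 0.5): n = 1.440² × 0.25 / 0.049² ≈ 215.91 → 216.
Using p = 0.26: p(1−p) = 0.1924, so n = 1.440² × 0.1924 / 0.049² ≈ 166.16 → 167.
Reduction: 216 − 167 = 49.

49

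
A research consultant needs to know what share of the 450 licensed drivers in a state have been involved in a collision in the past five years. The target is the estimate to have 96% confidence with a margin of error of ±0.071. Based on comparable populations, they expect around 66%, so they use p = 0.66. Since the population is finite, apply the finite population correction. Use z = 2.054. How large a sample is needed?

133

Unadjusted: n₀ = 2.054² × 0.66 × 0.34 / 0.071² ≈ 187.80, so n₀ = 188.
Finite population correction with N = 450: n = n₀ / (1 + (n₀−1)/N) = 188 / (1 + 187/450) = 188 / 1.4156 ≈ 132.81.
Rounding up, n = 133.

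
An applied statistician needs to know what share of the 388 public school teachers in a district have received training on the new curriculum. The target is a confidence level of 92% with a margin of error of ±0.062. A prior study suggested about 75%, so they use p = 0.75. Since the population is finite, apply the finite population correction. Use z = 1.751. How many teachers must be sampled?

Unadjusted: n₀ = 1.751² × 0.75 × 0.25 / 0.062² ≈ 149.55, so n₀ = 150.
Finite population correction with N = 388: n = n₀ / (1 + (n₀−1)/N) = 150 / (1 + 149/388) = 150 / 1.3840 ≈ 108.38.
Rounding up, n = 109.

109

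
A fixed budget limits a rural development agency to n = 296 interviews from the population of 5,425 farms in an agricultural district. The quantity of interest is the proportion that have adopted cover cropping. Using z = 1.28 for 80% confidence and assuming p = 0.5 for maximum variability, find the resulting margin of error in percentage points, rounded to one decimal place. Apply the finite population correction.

3.6

Finite-population factor: (N−n)/(N−1) = (5425−296)/(5425−1) = 0.9456.
SE(p̂) = √[p(1−p)/n · (N−n)/(N−1)] = √[0.2500/296 × 0.9456] = 0.02826.
E = z × SE = 1.28 × 0.02826 = 0.03617 ≈ 3.6 percentage points.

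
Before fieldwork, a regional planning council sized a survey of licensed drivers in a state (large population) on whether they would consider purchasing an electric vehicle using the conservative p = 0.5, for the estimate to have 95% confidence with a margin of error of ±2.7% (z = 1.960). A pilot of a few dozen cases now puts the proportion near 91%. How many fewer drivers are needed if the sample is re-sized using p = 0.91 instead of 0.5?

886

Conservative (p = 0.5): n = 1.960² × 0.25 / 0.027² ≈ 1317.42 → 1318.
Using p = 0.91: p(1−p) = 0.0819, so n = 1.960² × 0.0819 / 0.027² ≈ 431.59 → 432.
Reduction: 1318 − 432 = 886.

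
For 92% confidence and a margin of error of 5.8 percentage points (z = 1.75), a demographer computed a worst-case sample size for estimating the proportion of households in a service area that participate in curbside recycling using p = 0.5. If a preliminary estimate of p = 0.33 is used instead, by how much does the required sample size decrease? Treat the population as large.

Conservative (p = 0.5): n = 1.75² × 0.25 / 0.058² ≈ 227.59 → 228.
Using p = 0.33: p(1−p) = 0.2211, so n = 1.75² × 0.2211 / 0.058² ≈ 201.28 → 202.
Reduction: 228 − 202 = 26.

26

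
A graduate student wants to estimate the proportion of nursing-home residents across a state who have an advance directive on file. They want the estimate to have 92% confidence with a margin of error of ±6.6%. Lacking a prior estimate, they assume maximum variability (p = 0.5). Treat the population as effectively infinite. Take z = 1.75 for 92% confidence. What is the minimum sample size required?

176

With p = 0.5, p(1−p) = 0.25.
n = z²·p(1−p)/E² = 1.75² × 0.2500 / 0.066² = 3.0625 × 0.2500 / 0.004356 ≈ 175.76.
Rounding up gives n = 176.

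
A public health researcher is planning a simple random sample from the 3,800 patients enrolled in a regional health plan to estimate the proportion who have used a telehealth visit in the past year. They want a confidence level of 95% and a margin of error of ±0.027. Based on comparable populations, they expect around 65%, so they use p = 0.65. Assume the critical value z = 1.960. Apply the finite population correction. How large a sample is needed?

Unadjusted: n₀ = 1.960² × 0.65 × 0.35 / 0.027² ≈ 1198.85, so n₀ = 1199.
Finite population correction with N = 3,800: n = n₀ / (1 + (n₀−1)/N) = 1199 / (1 + 1198/3800) = 1199 / 1.3153 ≈ 911.60.
Rounding up, n = 912.

912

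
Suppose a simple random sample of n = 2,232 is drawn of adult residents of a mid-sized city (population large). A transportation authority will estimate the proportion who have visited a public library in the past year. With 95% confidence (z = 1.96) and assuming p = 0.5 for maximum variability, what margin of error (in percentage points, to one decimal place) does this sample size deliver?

SE(p̂) = √[p(1−p)/n] = √[0.2500/2232] = 0.01058.
E = z × SE = 1.96 × 0.01058 = 0.02074, or 2.1 percentage points.

2.1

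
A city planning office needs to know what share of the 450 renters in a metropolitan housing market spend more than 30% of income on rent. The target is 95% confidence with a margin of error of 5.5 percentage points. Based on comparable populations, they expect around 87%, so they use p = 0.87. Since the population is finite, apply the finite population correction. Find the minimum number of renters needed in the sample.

For 95% confidence, z = 1.96.
Unadjusted: n₀ = 1.96² × 0.87 × 0.13 / 0.055² ≈ 143.63, so n₀ = 144.
Finite population correction with N = 450: n = n₀ / (1 + (n₀−1)/N) = 144 / (1 + 143/450) = 144 / 1.3178 ≈ 109.27.
Rounding up, n = 110.

110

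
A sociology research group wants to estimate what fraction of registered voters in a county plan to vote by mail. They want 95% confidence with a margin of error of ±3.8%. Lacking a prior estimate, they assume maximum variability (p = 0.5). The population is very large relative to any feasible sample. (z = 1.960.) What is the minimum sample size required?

With p = 0.5, p(1−p) = 0.25.
n = z²·p(1−p)/E² = 1.960² × 0.2500 / 0.038² = 3.8416 × 0.2500 / 0.001444 ≈ 665.10.
Rounding up gives n = 666.

666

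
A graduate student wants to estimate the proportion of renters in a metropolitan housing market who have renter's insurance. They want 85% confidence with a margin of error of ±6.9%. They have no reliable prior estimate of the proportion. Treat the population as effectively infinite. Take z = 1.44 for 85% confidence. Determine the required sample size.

109

With no prior estimate, use p = 0.5, giving p(1−p) = 0.25.
n = z²·p(1−p)/E² = 1.44² × 0.2500 / 0.069² = 2.0736 × 0.2500 / 0.004761 ≈ 108.88.
Rounding up gives n = 109.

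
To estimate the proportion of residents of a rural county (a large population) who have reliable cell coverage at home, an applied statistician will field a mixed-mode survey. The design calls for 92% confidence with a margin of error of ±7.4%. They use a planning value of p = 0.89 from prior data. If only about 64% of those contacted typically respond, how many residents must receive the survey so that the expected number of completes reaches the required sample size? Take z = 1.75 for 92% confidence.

86

Completed interviews needed: n₀ = 1.75² × 0.0979 / 0.074² ≈ 54.75 → 55.
At a 64% response rate, contacts needed = 55 / 0.64 ≈ 85.94 → 86.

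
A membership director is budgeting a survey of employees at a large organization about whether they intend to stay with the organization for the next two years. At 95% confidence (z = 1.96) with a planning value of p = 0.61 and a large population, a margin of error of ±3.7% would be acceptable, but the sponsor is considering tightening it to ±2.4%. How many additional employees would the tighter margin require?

919

At ±3.7%: n = 1.96² × 0.2379 / 0.037² ≈ 667.58 → 668.
At ±2.4%: n = 1.96² × 0.2379 / 0.024² ≈ 1586.66 → 1587.
Additional respondents: 1587 − 668 = 919.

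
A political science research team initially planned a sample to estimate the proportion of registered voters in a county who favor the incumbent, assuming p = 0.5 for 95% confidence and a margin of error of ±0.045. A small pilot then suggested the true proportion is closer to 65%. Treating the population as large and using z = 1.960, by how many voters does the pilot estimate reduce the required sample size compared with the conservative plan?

43

Conservative (p = 0.5): n = 1.960² × 0.25 / 0.045² ≈ 474.27 → 475.
Using p = 0.65: p(1−p) = 0.2275, so n = 1.960² × 0.2275 / 0.045² ≈ 431.59 → 432.
Reduction: 475 − 432 = 43.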